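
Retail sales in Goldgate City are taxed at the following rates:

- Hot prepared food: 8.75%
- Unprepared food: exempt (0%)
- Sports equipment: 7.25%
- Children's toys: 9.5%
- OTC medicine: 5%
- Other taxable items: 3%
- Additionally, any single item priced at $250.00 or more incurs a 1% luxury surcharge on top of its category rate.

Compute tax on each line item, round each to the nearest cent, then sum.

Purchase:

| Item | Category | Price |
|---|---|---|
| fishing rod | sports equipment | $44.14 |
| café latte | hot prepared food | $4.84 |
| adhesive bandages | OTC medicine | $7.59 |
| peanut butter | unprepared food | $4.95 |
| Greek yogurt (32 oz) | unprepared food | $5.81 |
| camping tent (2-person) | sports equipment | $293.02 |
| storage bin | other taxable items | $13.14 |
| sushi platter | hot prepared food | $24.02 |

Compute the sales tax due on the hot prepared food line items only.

Café latte $4.84: hot prepared food → 8.75% → $0.42
Sushi platter $24.02: hot prepared food → 8.75% → $2.10
Tax on hot prepared food = $0.42 + $2.10 = $2.52

$2.52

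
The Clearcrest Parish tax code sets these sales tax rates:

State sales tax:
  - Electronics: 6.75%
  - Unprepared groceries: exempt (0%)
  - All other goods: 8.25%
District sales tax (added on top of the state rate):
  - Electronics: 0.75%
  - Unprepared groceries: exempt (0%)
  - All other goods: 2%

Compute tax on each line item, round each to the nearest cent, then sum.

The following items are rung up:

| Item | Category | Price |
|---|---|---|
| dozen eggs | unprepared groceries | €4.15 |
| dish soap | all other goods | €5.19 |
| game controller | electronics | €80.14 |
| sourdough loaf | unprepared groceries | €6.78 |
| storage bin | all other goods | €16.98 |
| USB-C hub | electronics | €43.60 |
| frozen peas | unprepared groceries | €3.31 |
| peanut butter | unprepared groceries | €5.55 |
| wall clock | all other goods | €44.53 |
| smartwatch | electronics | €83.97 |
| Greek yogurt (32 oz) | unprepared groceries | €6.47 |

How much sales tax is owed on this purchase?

Dozen eggs €4.15: unprepared groceries → 0% + 0% district = 0% → €0.00
Dish soap €5.19: all other goods → 8.25% + 2% district = 10.25% → €0.53
Game controller €80.14: electronics → 6.75% + 0.75% district = 7.5% → €6.01
Sourdough loaf €6.78: unprepared groceries → 0% + 0% district = 0% → €0.00
Storage bin €16.98: all other goods → 8.25% + 2% district = 10.25% → €1.74
USB-C hub €43.60: electronics → 6.75% + 0.75% district = 7.5% → €3.27
Frozen peas €3.31: unprepared groceries → 0% + 0% district = 0% → €0.00
Peanut butter €5.55: unprepared groceries → 0% + 0% district = 0% → €0.00
Wall clock €44.53: all other goods → 8.25% + 2% district = 10.25% → €4.56
Smartwatch €83.97: electronics → 6.75% + 0.75% district = 7.5% → €6.30
Greek yogurt (32 oz) €6.47: unprepared groceries → 0% + 0% district = 0% → €0.00
Total tax = €0.53 + €6.01 + €1.74 + €3.27 + €4.56 + €6.30 = €22.41

€22.41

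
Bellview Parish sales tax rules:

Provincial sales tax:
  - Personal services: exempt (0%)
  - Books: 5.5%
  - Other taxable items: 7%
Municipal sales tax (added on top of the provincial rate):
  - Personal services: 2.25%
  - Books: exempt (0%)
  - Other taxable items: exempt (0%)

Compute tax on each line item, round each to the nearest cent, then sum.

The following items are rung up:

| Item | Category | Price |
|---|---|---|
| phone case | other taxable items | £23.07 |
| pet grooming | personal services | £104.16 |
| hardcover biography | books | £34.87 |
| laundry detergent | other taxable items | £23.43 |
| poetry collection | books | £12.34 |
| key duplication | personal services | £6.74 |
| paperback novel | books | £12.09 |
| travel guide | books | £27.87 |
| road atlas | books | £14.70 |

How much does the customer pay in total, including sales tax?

£270.61

Phone case £23.07: other taxable items → 7% + 0% municipal = 7% → £1.61
Pet grooming £104.16: personal services → 0% + 2.25% municipal = 2.25% → £2.34
Hardcover biography £34.87: books → 5.5% + 0% municipal = 5.5% → £1.92
Laundry detergent £23.43: other taxable items → 7% + 0% municipal = 7% → £1.64
Poetry collection £12.34: books → 5.5% + 0% municipal = 5.5% → £0.68
Key duplication £6.74: personal services → 0% + 2.25% municipal = 2.25% → £0.15
Paperback novel £12.09: books → 5.5% + 0% municipal = 5.5% → £0.66
Travel guide £27.87: books → 5.5% + 0% municipal = 5.5% → £1.53
Road atlas £14.70: books → 5.5% + 0% municipal = 5.5% → £0.81
Subtotal = £259.27; tax = £11.34; total due = £270.61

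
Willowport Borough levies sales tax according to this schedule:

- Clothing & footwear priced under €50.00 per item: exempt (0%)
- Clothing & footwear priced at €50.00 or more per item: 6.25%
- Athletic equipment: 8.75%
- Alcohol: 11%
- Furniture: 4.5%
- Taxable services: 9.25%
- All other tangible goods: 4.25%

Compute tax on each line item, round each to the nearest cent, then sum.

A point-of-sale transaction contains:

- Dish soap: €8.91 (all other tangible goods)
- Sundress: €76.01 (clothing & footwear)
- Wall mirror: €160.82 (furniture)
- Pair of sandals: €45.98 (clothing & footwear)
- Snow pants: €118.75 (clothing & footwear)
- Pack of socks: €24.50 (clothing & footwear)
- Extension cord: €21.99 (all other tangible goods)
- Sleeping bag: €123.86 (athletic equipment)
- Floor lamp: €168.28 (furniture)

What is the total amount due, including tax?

Dish soap €8.91: all other tangible goods → 4.25% → €0.38
Sundress €76.01: clothing & footwear, €50.00 or more → 6.25% → €4.75
Wall mirror €160.82: furniture → 4.5% → €7.24
Pair of sandals €45.98: clothing & footwear, under €50.00 → 0% → €0.00
Snow pants €118.75: clothing & footwear, €50.00 or more → 6.25% → €7.42
Pack of socks €24.50: clothing & footwear, under €50.00 → 0% → €0.00
Extension cord €21.99: all other tangible goods → 4.25% → €0.93
Sleeping bag €123.86: athletic equipment → 8.75% → €10.84
Floor lamp €168.28: furniture → 4.5% → €7.57
Subtotal = €749.10; tax = €39.13; total due = €788.23

€788.23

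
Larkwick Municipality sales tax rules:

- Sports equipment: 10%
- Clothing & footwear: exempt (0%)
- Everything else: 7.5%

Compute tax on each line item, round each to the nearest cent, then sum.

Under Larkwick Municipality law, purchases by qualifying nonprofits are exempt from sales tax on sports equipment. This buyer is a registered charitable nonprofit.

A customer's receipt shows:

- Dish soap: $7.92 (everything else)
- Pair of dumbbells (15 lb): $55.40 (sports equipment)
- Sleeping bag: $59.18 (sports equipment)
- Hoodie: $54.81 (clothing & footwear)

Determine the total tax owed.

Dish soap $7.92: everything else → 7.5% → $0.59
Pair of dumbbells (15 lb) $55.40: sports equipment, buyer-exempt → 0% → $0.00
Sleeping bag $59.18: sports equipment, buyer-exempt → 0% → $0.00
Hoodie $54.81: clothing & footwear → 0% → $0.00
Total tax = $0.59

$0.59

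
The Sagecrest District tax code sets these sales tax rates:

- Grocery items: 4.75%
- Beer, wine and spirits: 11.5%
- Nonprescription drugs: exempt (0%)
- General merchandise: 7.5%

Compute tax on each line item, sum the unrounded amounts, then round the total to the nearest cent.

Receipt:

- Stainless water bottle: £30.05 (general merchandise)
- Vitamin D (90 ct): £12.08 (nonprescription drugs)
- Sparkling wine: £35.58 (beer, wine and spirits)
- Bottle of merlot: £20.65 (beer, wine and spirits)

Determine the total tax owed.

Stainless water bottle £30.05: general merchandise → 7.5% → £2.25375
Vitamin D (90 ct) £12.08: nonprescription drugs → 0% → £0.00
Sparkling wine £35.58: beer, wine and spirits → 11.5% → £4.0917
Bottle of merlot £20.65: beer, wine and spirits → 11.5% → £2.37475
Unrounded tax sum = £8.7202 → £8.72

£8.72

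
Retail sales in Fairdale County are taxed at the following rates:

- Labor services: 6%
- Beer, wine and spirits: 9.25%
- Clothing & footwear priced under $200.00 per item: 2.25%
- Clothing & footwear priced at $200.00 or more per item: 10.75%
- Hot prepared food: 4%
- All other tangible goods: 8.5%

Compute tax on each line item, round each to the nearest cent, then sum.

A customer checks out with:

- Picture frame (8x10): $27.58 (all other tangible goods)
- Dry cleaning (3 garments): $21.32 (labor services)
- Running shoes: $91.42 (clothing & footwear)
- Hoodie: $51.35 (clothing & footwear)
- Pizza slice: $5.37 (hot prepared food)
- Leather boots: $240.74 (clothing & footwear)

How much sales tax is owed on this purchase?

Picture frame (8x10) $27.58: all other tangible goods → 8.5% → $2.34
Dry cleaning (3 garments) $21.32: labor services → 6% → $1.28
Running shoes $91.42: clothing & footwear, under $200.00 → 2.25% → $2.06
Hoodie $51.35: clothing & footwear, under $200.00 → 2.25% → $1.16
Pizza slice $5.37: hot prepared food → 4% → $0.21
Leather boots $240.74: clothing & footwear, $200.00 or more → 10.75% → $25.88
Total tax = $2.34 + $1.28 + $2.06 + $1.16 + $0.21 + $25.88 = $32.93

$32.93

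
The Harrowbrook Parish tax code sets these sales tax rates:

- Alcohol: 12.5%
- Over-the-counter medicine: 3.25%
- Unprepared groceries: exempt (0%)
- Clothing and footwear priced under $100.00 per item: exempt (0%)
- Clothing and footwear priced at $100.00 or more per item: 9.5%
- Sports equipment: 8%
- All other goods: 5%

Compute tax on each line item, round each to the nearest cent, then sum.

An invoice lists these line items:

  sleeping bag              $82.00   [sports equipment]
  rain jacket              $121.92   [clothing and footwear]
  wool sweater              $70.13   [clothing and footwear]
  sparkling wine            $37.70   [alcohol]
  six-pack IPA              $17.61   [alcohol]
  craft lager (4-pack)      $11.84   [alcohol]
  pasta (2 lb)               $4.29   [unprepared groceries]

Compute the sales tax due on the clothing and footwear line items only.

$11.58

Rain jacket $121.92: clothing and footwear, $100.00 or more → 9.5% → $11.58
Wool sweater $70.13: clothing and footwear, under $100.00 → 0% → $0.00
Tax on clothing and footwear = $11.58 + $0.00 = $11.58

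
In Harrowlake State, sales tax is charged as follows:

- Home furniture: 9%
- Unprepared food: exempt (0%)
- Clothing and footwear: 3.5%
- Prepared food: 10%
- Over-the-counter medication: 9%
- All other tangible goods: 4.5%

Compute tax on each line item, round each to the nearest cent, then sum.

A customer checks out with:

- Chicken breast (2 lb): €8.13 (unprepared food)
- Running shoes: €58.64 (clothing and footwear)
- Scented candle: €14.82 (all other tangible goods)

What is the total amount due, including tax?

Chicken breast (2 lb) €8.13: unprepared food → 0% → €0.00
Running shoes €58.64: clothing and footwear → 3.5% → €2.05
Scented candle €14.82: all other tangible goods → 4.5% → €0.67
Subtotal = €81.59; tax = €2.72; total due = €84.31

€84.31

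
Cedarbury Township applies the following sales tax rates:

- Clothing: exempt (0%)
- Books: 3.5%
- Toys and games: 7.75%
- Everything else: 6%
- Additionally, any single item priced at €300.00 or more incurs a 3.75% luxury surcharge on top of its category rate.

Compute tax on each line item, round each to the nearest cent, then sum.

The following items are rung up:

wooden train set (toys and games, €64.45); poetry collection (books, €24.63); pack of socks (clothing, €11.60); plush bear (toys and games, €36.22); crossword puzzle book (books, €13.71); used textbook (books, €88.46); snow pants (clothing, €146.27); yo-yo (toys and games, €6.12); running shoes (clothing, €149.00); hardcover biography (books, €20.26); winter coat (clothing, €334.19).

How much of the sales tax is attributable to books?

€5.15

Poetry collection €24.63: books → 3.5% → €0.86
Crossword puzzle book €13.71: books → 3.5% → €0.48
Used textbook €88.46: books → 3.5% → €3.10
Hardcover biography €20.26: books → 3.5% → €0.71
Tax on books = €0.86 + €0.48 + €3.10 + €0.71 = €5.15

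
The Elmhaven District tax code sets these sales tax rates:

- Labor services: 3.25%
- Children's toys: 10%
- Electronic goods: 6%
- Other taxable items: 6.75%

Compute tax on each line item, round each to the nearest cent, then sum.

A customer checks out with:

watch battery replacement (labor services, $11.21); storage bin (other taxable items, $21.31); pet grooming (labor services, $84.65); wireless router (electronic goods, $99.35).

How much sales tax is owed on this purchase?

Watch battery replacement $11.21: labor services → 3.25% → $0.36
Storage bin $21.31: other taxable items → 6.75% → $1.44
Pet grooming $84.65: labor services → 3.25% → $2.75
Wireless router $99.35: electronic goods → 6% → $5.96
Total tax = $0.36 + $1.44 + $2.75 + $5.96 = $10.51

$10.51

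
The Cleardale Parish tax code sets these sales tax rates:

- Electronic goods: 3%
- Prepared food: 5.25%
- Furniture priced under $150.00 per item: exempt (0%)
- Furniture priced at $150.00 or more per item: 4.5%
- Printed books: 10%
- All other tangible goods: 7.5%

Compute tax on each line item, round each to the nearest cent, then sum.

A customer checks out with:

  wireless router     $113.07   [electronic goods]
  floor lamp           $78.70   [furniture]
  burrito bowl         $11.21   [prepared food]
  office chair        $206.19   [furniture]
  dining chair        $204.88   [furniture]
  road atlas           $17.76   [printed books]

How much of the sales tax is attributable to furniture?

Floor lamp $78.70: furniture, under $150.00 → 0% → $0.00
Office chair $206.19: furniture, $150.00 or more → 4.5% → $9.28
Dining chair $204.88: furniture, $150.00 or more → 4.5% → $9.22
Tax on furniture = $0.00 + $9.28 + $9.22 = $18.50

$18.50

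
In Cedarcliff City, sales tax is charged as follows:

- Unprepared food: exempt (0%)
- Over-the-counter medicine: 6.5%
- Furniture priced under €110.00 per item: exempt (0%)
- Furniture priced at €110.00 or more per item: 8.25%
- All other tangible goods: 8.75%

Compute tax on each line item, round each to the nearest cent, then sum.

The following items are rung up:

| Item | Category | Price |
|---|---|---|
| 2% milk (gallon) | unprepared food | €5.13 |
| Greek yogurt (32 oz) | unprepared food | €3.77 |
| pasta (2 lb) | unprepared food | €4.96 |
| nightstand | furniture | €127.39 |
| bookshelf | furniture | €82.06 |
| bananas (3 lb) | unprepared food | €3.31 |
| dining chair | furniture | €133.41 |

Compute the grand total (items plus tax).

2% milk (gallon) €5.13: unprepared food → 0% → €0.00
Greek yogurt (32 oz) €3.77: unprepared food → 0% → €0.00
Pasta (2 lb) €4.96: unprepared food → 0% → €0.00
Nightstand €127.39: furniture, €110.00 or more → 8.25% → €10.51
Bookshelf €82.06: furniture, under €110.00 → 0% → €0.00
Bananas (3 lb) €3.31: unprepared food → 0% → €0.00
Dining chair €133.41: furniture, €110.00 or more → 8.25% → €11.01
Subtotal = €360.03; tax = €21.52; total due = €381.55

€381.55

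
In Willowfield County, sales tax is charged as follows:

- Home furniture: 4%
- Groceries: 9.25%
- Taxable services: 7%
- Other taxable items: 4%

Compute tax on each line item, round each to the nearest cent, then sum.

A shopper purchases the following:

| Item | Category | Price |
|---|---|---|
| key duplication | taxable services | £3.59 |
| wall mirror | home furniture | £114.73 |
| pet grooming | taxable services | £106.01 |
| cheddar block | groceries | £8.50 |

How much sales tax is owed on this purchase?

£13.05

Key duplication £3.59: taxable services → 7% → £0.25
Wall mirror £114.73: home furniture → 4% → £4.59
Pet grooming £106.01: taxable services → 7% → £7.42
Cheddar block £8.50: groceries → 9.25% → £0.79
Total tax = £0.25 + £4.59 + £7.42 + £0.79 = £13.05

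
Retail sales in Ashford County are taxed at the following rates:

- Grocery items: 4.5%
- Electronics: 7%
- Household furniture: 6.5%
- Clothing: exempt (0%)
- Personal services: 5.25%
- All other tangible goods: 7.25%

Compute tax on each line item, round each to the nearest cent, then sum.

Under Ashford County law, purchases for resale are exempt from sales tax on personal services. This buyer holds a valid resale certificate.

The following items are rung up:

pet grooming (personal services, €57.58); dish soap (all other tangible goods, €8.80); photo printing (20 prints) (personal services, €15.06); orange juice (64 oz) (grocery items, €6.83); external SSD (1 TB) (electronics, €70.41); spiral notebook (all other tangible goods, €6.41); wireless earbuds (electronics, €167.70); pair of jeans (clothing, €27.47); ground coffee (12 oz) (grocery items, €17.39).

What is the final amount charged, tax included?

Pet grooming €57.58: personal services, buyer-exempt → 0% → €0.00
Dish soap €8.80: all other tangible goods → 7.25% → €0.64
Photo printing (20 prints) €15.06: personal services, buyer-exempt → 0% → €0.00
Orange juice (64 oz) €6.83: grocery items → 4.5% → €0.31
External SSD (1 TB) €70.41: electronics → 7% → €4.93
Spiral notebook €6.41: all other tangible goods → 7.25% → €0.46
Wireless earbuds €167.70: electronics → 7% → €11.74
Pair of jeans €27.47: clothing → 0% → €0.00
Ground coffee (12 oz) €17.39: grocery items → 4.5% → €0.78
Subtotal = €377.65; tax = €18.86; total due = €396.51

€396.51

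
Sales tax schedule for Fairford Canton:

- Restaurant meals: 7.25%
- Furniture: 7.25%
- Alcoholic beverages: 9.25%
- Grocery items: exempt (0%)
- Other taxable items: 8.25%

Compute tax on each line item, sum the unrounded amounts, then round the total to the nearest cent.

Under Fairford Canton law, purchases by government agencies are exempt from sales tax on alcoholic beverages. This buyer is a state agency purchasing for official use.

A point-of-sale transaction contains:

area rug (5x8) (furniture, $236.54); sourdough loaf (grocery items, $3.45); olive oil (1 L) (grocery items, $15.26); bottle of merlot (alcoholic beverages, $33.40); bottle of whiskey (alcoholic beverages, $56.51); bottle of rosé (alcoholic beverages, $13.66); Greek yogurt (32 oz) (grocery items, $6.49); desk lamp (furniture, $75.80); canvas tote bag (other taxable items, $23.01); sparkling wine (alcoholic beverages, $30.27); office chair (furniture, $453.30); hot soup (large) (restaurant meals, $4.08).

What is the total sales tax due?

$57.70

Area rug (5x8) $236.54: furniture → 7.25% → $17.14915
Sourdough loaf $3.45: grocery items → 0% → $0.00
Olive oil (1 L) $15.26: grocery items → 0% → $0.00
Bottle of merlot $33.40: alcoholic beverages, buyer-exempt → 0% → $0.00
Bottle of whiskey $56.51: alcoholic beverages, buyer-exempt → 0% → $0.00
Bottle of rosé $13.66: alcoholic beverages, buyer-exempt → 0% → $0.00
Greek yogurt (32 oz) $6.49: grocery items → 0% → $0.00
Desk lamp $75.80: furniture → 7.25% → $5.4955
Canvas tote bag $23.01: other taxable items → 8.25% → $1.898325
Sparkling wine $30.27: alcoholic beverages, buyer-exempt → 0% → $0.00
Office chair $453.30: furniture → 7.25% → $32.86425
Hot soup (large) $4.08: restaurant meals → 7.25% → $0.2958
Unrounded tax sum = $57.703025 → $57.70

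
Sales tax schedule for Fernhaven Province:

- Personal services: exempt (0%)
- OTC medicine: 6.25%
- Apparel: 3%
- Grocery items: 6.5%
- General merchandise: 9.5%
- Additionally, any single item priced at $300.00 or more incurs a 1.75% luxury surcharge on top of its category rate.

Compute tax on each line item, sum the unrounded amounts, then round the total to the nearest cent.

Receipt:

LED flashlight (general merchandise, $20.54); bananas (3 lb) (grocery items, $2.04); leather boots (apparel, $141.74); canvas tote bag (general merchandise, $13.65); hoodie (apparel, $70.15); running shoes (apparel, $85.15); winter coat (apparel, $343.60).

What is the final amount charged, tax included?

LED flashlight $20.54: general merchandise → 9.5% → $1.9513
Bananas (3 lb) $2.04: grocery items → 6.5% → $0.1326
Leather boots $141.74: apparel → 3% → $4.2522
Canvas tote bag $13.65: general merchandise → 9.5% → $1.29675
Hoodie $70.15: apparel → 3% → $2.1045
Running shoes $85.15: apparel → 3% → $2.5545
Winter coat $343.60: apparel → 3% + 1.75% surcharge = 4.75% → $16.321
Subtotal = $676.87; unrounded tax = $28.61285 → $28.61; total due = $705.48

$705.48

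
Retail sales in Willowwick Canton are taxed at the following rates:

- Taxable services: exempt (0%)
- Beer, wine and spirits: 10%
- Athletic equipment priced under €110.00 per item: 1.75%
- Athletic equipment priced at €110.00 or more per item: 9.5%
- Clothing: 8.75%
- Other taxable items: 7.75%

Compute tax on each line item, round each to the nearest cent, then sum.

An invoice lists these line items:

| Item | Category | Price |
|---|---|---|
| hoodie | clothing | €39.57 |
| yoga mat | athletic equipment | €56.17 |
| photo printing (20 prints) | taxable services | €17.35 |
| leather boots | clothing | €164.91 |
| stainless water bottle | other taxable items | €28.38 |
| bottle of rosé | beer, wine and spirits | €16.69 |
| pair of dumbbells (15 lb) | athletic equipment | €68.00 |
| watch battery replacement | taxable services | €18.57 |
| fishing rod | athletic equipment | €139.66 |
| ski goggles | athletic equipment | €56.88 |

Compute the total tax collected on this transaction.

€38.20

Hoodie €39.57: clothing → 8.75% → €3.46
Yoga mat €56.17: athletic equipment, under €110.00 → 1.75% → €0.98
Photo printing (20 prints) €17.35: taxable services → 0% → €0.00
Leather boots €164.91: clothing → 8.75% → €14.43
Stainless water bottle €28.38: other taxable items → 7.75% → €2.20
Bottle of rosé €16.69: beer, wine and spirits → 10% → €1.67
Pair of dumbbells (15 lb) €68.00: athletic equipment, under €110.00 → 1.75% → €1.19
Watch battery replacement €18.57: taxable services → 0% → €0.00
Fishing rod €139.66: athletic equipment, €110.00 or more → 9.5% → €13.27
Ski goggles €56.88: athletic equipment, under €110.00 → 1.75% → €1.00
Total tax = €3.46 + €0.98 + €14.43 + €2.20 + €1.67 + €1.19 + €13.27 + €1.00 = €38.20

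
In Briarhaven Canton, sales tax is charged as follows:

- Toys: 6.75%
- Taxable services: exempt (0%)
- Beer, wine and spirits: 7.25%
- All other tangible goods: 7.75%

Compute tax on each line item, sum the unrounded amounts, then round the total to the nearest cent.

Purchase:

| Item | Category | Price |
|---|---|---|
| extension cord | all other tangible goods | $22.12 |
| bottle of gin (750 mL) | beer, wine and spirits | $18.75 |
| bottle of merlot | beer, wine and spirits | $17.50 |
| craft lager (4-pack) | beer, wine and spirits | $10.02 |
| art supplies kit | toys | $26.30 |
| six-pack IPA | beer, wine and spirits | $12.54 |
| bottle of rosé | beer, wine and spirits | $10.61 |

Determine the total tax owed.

$8.52

Extension cord $22.12: all other tangible goods → 7.75% → $1.7143
Bottle of gin (750 mL) $18.75: beer, wine and spirits → 7.25% → $1.359375
Bottle of merlot $17.50: beer, wine and spirits → 7.25% → $1.26875
Craft lager (4-pack) $10.02: beer, wine and spirits → 7.25% → $0.72645
Art supplies kit $26.30: toys → 6.75% → $1.77525
Six-pack IPA $12.54: beer, wine and spirits → 7.25% → $0.90915
Bottle of rosé $10.61: beer, wine and spirits → 7.25% → $0.769225
Unrounded tax sum = $8.5225 → $8.52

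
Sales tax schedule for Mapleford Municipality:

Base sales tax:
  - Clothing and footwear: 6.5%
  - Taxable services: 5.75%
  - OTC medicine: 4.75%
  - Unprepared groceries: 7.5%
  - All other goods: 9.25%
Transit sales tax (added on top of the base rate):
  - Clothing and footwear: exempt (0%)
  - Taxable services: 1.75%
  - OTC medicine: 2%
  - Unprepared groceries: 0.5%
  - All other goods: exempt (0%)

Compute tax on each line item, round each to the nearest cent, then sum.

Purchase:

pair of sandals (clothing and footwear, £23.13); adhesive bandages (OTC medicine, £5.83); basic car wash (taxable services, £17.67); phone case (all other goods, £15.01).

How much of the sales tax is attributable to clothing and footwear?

£1.50

Pair of sandals £23.13: clothing and footwear → 6.5% + 0% transit = 6.5% → £1.50
Tax on clothing and footwear = £1.50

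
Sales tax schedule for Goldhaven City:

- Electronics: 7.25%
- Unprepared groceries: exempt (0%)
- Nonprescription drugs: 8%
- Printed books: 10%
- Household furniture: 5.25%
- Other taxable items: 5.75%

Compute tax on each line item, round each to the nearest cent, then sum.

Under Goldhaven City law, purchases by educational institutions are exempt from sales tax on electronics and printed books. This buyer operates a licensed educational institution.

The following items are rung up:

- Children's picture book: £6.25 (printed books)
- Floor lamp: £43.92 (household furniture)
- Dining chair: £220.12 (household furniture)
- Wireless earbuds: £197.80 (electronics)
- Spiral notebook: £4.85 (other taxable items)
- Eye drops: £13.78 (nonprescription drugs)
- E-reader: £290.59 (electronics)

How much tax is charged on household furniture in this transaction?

£13.87

Floor lamp £43.92: household furniture → 5.25% → £2.31
Dining chair £220.12: household furniture → 5.25% → £11.56
Tax on household furniture = £2.31 + £11.56 = £13.87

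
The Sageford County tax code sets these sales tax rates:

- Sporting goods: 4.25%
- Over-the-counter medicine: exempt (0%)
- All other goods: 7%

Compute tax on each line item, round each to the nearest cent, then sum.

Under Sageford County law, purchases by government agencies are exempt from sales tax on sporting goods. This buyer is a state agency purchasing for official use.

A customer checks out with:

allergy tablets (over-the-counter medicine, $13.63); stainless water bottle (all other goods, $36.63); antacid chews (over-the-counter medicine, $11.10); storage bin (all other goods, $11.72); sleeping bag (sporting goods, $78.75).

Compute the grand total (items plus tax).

$155.21

Allergy tablets $13.63: over-the-counter medicine → 0% → $0.00
Stainless water bottle $36.63: all other goods → 7% → $2.56
Antacid chews $11.10: over-the-counter medicine → 0% → $0.00
Storage bin $11.72: all other goods → 7% → $0.82
Sleeping bag $78.75: sporting goods, buyer-exempt → 0% → $0.00
Subtotal = $151.83; tax = $3.38; total due = $155.21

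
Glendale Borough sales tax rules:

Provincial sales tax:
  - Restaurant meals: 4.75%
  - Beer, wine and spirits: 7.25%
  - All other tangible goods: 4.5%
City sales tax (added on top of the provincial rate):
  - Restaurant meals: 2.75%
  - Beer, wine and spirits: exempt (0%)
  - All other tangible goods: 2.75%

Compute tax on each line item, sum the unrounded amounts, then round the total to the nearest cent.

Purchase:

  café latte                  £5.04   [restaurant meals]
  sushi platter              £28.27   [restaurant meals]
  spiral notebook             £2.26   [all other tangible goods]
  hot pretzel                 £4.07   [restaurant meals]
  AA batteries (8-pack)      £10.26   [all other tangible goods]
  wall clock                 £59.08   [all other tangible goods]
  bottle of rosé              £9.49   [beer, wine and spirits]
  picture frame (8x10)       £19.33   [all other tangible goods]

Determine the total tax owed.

£10.08

Café latte £5.04: restaurant meals → 4.75% + 2.75% city = 7.5% → £0.378
Sushi platter £28.27: restaurant meals → 4.75% + 2.75% city = 7.5% → £2.12025
Spiral notebook £2.26: all other tangible goods → 4.5% + 2.75% city = 7.25% → £0.16385
Hot pretzel £4.07: restaurant meals → 4.75% + 2.75% city = 7.5% → £0.30525
AA batteries (8-pack) £10.26: all other tangible goods → 4.5% + 2.75% city = 7.25% → £0.74385
Wall clock £59.08: all other tangible goods → 4.5% + 2.75% city = 7.25% → £4.2833
Bottle of rosé £9.49: beer, wine and spirits → 7.25% + 0% city = 7.25% → £0.688025
Picture frame (8x10) £19.33: all other tangible goods → 4.5% + 2.75% city = 7.25% → £1.401425
Unrounded tax sum = £10.08395 → £10.08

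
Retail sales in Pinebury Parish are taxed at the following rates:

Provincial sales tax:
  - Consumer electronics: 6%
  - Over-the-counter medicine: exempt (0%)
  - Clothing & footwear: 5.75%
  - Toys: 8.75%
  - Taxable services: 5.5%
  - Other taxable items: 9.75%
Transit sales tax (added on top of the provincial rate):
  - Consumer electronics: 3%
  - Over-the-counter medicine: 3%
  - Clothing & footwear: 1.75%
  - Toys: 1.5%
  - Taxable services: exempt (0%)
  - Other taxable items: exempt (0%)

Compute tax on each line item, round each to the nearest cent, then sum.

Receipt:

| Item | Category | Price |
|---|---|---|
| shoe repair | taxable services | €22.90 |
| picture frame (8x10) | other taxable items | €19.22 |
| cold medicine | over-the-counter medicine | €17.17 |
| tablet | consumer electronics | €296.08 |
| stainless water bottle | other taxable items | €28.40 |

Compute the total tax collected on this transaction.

€33.07

Shoe repair €22.90: taxable services → 5.5% + 0% transit = 5.5% → €1.26
Picture frame (8x10) €19.22: other taxable items → 9.75% + 0% transit = 9.75% → €1.87
Cold medicine €17.17: over-the-counter medicine → 0% + 3% transit = 3% → €0.52
Tablet €296.08: consumer electronics → 6% + 3% transit = 9% → €26.65
Stainless water bottle €28.40: other taxable items → 9.75% + 0% transit = 9.75% → €2.77
Total tax = €1.26 + €1.87 + €0.52 + €26.65 + €2.77 = €33.07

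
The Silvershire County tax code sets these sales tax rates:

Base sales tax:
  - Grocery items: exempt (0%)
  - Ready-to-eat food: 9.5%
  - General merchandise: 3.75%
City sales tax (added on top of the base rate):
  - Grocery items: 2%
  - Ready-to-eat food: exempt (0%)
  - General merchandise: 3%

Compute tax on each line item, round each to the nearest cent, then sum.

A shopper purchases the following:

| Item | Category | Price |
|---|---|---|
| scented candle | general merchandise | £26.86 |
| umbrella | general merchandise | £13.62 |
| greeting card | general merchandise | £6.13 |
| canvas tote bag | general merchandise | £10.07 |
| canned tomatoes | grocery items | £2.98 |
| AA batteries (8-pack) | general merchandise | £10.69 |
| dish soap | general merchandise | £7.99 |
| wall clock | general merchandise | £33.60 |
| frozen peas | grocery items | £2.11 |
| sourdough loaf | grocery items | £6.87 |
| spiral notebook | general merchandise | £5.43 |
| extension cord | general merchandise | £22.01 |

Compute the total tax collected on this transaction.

£9.45

Scented candle £26.86: general merchandise → 3.75% + 3% city = 6.75% → £1.81
Umbrella £13.62: general merchandise → 3.75% + 3% city = 6.75% → £0.92
Greeting card £6.13: general merchandise → 3.75% + 3% city = 6.75% → £0.41
Canvas tote bag £10.07: general merchandise → 3.75% + 3% city = 6.75% → £0.68
Canned tomatoes £2.98: grocery items → 0% + 2% city = 2% → £0.06
AA batteries (8-pack) £10.69: general merchandise → 3.75% + 3% city = 6.75% → £0.72
Dish soap £7.99: general merchandise → 3.75% + 3% city = 6.75% → £0.54
Wall clock £33.60: general merchandise → 3.75% + 3% city = 6.75% → £2.27
Frozen peas £2.11: grocery items → 0% + 2% city = 2% → £0.04
Sourdough loaf £6.87: grocery items → 0% + 2% city = 2% → £0.14
Spiral notebook £5.43: general merchandise → 3.75% + 3% city = 6.75% → £0.37
Extension cord £22.01: general merchandise → 3.75% + 3% city = 6.75% → £1.49
Total tax = £1.81 + £0.92 + £0.41 + £0.68 + £0.06 + £0.72 + £0.54 + £2.27 + £0.04 + £0.14 + £0.37 + £1.49 = £9.45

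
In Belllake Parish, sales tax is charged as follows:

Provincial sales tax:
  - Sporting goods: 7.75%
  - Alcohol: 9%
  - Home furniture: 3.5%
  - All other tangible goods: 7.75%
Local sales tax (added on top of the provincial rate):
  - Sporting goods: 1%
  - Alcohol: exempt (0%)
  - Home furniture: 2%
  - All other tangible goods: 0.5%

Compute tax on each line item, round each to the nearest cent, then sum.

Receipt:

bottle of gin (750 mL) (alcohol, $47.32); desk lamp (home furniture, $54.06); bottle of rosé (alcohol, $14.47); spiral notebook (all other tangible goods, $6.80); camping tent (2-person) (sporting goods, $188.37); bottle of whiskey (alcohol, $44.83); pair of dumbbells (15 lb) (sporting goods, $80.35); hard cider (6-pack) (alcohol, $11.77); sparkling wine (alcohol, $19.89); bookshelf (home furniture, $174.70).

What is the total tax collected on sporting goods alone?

$23.51

Camping tent (2-person) $188.37: sporting goods → 7.75% + 1% local = 8.75% → $16.48
Pair of dumbbells (15 lb) $80.35: sporting goods → 7.75% + 1% local = 8.75% → $7.03
Tax on sporting goods = $16.48 + $7.03 = $23.51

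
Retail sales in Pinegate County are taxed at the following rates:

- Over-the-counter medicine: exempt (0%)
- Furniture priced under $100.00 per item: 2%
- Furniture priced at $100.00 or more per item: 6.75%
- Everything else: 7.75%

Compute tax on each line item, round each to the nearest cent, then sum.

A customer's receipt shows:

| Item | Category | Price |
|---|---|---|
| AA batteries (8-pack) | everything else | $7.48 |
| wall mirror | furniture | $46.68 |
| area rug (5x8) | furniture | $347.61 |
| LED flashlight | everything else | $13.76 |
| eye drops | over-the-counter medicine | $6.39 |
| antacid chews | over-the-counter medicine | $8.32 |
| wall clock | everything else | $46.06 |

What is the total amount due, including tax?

$505.91

AA batteries (8-pack) $7.48: everything else → 7.75% → $0.58
Wall mirror $46.68: furniture, under $100.00 → 2% → $0.93
Area rug (5x8) $347.61: furniture, $100.00 or more → 6.75% → $23.46
LED flashlight $13.76: everything else → 7.75% → $1.07
Eye drops $6.39: over-the-counter medicine → 0% → $0.00
Antacid chews $8.32: over-the-counter medicine → 0% → $0.00
Wall clock $46.06: everything else → 7.75% → $3.57
Subtotal = $476.30; tax = $29.61; total due = $505.91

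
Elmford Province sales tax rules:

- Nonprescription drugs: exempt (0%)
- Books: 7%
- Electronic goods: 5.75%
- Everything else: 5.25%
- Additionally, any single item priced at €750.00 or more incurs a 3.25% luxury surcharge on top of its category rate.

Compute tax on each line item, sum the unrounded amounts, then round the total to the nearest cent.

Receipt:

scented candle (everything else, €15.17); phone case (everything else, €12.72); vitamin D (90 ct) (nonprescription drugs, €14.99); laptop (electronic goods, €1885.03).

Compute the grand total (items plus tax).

Scented candle €15.17: everything else → 5.25% → €0.796425
Phone case €12.72: everything else → 5.25% → €0.6678
Vitamin D (90 ct) €14.99: nonprescription drugs → 0% → €0.00
Laptop €1885.03: electronic goods → 5.75% + 3.25% surcharge = 9% → €169.6527
Subtotal = €1927.91; unrounded tax = €171.116925 → €171.12; total due = €2099.03

€2099.03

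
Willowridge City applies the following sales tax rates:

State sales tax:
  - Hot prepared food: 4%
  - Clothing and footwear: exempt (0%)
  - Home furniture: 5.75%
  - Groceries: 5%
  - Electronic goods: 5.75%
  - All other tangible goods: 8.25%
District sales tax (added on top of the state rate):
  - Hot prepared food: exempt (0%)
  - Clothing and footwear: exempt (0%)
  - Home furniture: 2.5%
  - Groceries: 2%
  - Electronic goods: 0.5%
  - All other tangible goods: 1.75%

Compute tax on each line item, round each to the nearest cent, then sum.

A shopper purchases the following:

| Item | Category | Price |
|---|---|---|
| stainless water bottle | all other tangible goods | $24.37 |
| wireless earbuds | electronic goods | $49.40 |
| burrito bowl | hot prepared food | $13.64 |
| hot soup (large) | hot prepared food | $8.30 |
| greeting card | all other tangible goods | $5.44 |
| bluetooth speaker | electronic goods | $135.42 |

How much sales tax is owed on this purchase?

$15.41

Stainless water bottle $24.37: all other tangible goods → 8.25% + 1.75% district = 10% → $2.44
Wireless earbuds $49.40: electronic goods → 5.75% + 0.5% district = 6.25% → $3.09
Burrito bowl $13.64: hot prepared food → 4% + 0% district = 4% → $0.55
Hot soup (large) $8.30: hot prepared food → 4% + 0% district = 4% → $0.33
Greeting card $5.44: all other tangible goods → 8.25% + 1.75% district = 10% → $0.54
Bluetooth speaker $135.42: electronic goods → 5.75% + 0.5% district = 6.25% → $8.46
Total tax = $2.44 + $3.09 + $0.55 + $0.33 + $0.54 + $8.46 = $15.41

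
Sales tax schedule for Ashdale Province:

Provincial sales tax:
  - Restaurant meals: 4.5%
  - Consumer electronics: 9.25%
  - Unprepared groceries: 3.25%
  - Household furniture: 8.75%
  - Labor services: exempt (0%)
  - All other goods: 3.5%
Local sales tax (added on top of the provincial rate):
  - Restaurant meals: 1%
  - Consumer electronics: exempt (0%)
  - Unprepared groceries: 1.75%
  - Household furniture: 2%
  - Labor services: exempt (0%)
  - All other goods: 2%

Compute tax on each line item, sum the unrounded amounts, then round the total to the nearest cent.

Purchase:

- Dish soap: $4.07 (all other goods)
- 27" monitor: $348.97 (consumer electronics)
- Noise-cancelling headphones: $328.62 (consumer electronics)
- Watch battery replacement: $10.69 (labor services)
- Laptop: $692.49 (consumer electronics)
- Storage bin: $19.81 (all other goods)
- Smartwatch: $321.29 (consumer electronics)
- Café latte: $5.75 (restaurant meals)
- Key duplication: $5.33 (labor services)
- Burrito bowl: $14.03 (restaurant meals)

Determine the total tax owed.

$158.85

Dish soap $4.07: all other goods → 3.5% + 2% local = 5.5% → $0.22385
27" monitor $348.97: consumer electronics → 9.25% + 0% local = 9.25% → $32.279725
Noise-cancelling headphones $328.62: consumer electronics → 9.25% + 0% local = 9.25% → $30.39735
Watch battery replacement $10.69: labor services → 0% + 0% local = 0% → $0.00
Laptop $692.49: consumer electronics → 9.25% + 0% local = 9.25% → $64.055325
Storage bin $19.81: all other goods → 3.5% + 2% local = 5.5% → $1.08955
Smartwatch $321.29: consumer electronics → 9.25% + 0% local = 9.25% → $29.719325
Café latte $5.75: restaurant meals → 4.5% + 1% local = 5.5% → $0.31625
Key duplication $5.33: labor services → 0% + 0% local = 0% → $0.00
Burrito bowl $14.03: restaurant meals → 4.5% + 1% local = 5.5% → $0.77165
Unrounded tax sum = $158.853025 → $158.85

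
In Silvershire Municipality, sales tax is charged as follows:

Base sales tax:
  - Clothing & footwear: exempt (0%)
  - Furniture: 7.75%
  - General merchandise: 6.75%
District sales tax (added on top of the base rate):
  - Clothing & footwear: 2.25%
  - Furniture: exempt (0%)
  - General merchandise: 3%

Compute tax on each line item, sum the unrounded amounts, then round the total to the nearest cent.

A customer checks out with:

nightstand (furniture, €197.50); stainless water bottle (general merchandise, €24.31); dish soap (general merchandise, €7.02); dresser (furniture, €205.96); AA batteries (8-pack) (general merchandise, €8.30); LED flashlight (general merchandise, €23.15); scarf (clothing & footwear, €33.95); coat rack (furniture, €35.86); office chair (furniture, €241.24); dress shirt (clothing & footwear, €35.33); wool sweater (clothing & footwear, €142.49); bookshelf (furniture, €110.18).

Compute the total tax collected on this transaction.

Nightstand €197.50: furniture → 7.75% + 0% district = 7.75% → €15.30625
Stainless water bottle €24.31: general merchandise → 6.75% + 3% district = 9.75% → €2.370225
Dish soap €7.02: general merchandise → 6.75% + 3% district = 9.75% → €0.68445
Dresser €205.96: furniture → 7.75% + 0% district = 7.75% → €15.9619
AA batteries (8-pack) €8.30: general merchandise → 6.75% + 3% district = 9.75% → €0.80925
LED flashlight €23.15: general merchandise → 6.75% + 3% district = 9.75% → €2.257125
Scarf €33.95: clothing & footwear → 0% + 2.25% district = 2.25% → €0.763875
Coat rack €35.86: furniture → 7.75% + 0% district = 7.75% → €2.77915
Office chair €241.24: furniture → 7.75% + 0% district = 7.75% → €18.6961
Dress shirt €35.33: clothing & footwear → 0% + 2.25% district = 2.25% → €0.794925
Wool sweater €142.49: clothing & footwear → 0% + 2.25% district = 2.25% → €3.206025
Bookshelf €110.18: furniture → 7.75% + 0% district = 7.75% → €8.53895
Unrounded tax sum = €72.168225 → €72.17

€72.17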